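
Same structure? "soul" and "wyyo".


Pattern of "soul": [0, 1, 2, 3]
Pattern of "wyyo": [0, 1, 1, 2]
Patterns do not match
Same pattern = No


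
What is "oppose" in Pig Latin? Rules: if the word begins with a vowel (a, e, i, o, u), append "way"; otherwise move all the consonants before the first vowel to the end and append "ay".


Word: "oppose"
Starts with vowel → add 'way'
Pig Latin = "opposeway"


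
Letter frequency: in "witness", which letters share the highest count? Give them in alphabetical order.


Word: "witness"
Letter counts:
  'e': 1
  'i': 1
  'n': 1
  's': 2
  't': 1
  'w': 1
Maximum count = 2
Most frequent = 's' (2 times each)


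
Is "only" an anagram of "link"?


Word 1: "link" → sorted: ikln
Word 2: "only" → sorted: lnoy
Same letters? ikln != lnoy
Anagram = No


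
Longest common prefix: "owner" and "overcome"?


Word 1: "owner"
Word 2: "overcome"
Comparing from start:
  Pos 0: 'o' == 'o'
  Pos 1: 'w' != 'v' (stop)
LCP = "o" (length 1)


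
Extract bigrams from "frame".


Word: "frame" (length 5)
Number of bigrams = 5 - 2 + 1 = 4
  Position 0: "fr"
  Position 1: "ra"
  Position 2: "am"
  Position 3: "me"
Bigrams = "fr", "ra", "am", "me"


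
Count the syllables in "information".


Word: "information"
Syllable breakdown: in | for | ma | tion
Counting: 4 parts
= 4 syllables


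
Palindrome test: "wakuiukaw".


Word: "wakuiukaw"
Reversed: "wakuiukaw"
Forward == Backward? wakuiukaw == wakuiukaw
Palindrome = Yes


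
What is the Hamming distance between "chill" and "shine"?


Comparing character by character (same length = 5):
  Pos 0: 'c' vs 's' !=
  Pos 1: 'h' vs 'h' =
  Pos 2: 'i' vs 'i' =
  Pos 3: 'l' vs 'n' !=
  Pos 4: 'l' vs 'e' !=
Hamming distance = 3


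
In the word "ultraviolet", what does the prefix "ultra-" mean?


Prefix: ultra-
As in: ultraviolet -> ultra- + violet
Meaning = beyond


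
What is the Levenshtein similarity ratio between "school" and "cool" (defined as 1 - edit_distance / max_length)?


Word 1: "school" (length 6)
Word 2: "cool" (length 4)
One optimal edit sequence:
  1. delete 's'  (+1)
  2. keep 'c'
  3. delete 'h'  (+1)
  4. keep 'o'
  5. keep 'o'
  6. keep 'l'
Edit distance = 2
Max length = max(6, 4) = 6
Similarity = 1 - 2/6
= 0.6667


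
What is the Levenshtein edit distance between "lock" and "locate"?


Word 1: "lock" (length 4)
Word 2: "locate" (length 6)
One optimal edit sequence (insert/delete/substitute each cost 1):
  1. keep 'l'
  2. keep 'o'
  3. keep 'c'
  4. insert 'a'  (+1)
  5. insert 't'  (+1)
  6. substitute 'k' -> 'e'  (+1)
Total edit operations: 3
Edit distance = 3


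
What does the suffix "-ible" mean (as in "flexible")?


Suffix: -ible
As in: flexible -> flex + -ible
Meaning = capable of


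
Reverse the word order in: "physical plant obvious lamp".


Original: "physical plant obvious lamp"
Words (1..n): physical | plant | obvious | lamp
Reversed (n..1): lamp | obvious | plant | physical
Result = "lamp obvious plant physical"


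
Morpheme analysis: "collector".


Word: "collector"
Morphemes: collect / -or
Each morpheme carries meaning
= 2 morphemes


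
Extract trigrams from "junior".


Word: "junior" (length 6)
Number of trigrams = 6 - 3 + 1 = 4
  Position 0: "jun"
  Position 1: "uni"
  Position 2: "nio"
  Position 3: "ior"
Trigrams = "jun", "uni", "nio", "ior"


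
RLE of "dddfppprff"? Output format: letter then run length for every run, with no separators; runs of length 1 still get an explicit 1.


String: "dddfppprff"
Scanning for consecutive runs:
  'd' x 3
  'f' x 1
  'p' x 3
  'r' x 1
  'f' x 2
RLE = "d3f1p3r1f2"


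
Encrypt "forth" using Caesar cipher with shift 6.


Word: "forth"
Shift: 6
Each letter → (letter + shift) mod 26:
  'f' (5) + 6 = 11 → 'l'
  'o' (14) + 6 = 20 → 'u'
  'r' (17) + 6 = 23 → 'x'
  't' (19) + 6 = 25 → 'z'
  'h' (7) + 6 = 13 → 'n'
Result = "luxzn"


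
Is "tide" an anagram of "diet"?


Word 1: "diet" → sorted: deit
Word 2: "tide" → sorted: deit
Same letters? deit == deit
Anagram = Yes


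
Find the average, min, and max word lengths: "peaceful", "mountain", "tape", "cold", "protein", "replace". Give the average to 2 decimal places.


Lengths: "peaceful"=8, "mountain"=8, "tape"=4, "cold"=4, "protein"=7, "replace"=7
Sum = 38, Count = 6
Average = 38/6 = 6.33
= avg=6.33, min=4, max=8


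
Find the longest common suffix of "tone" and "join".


Word 1: "tone"
Word 2: "join"
Comparing from end:
  Pos -1: 'e' != 'n' (stop)
LCS = "" (length 0)


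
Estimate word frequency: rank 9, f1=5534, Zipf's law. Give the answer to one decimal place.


Zipf's law: f(r) = f(1) / r
f(1) = 5534
f(9) = 5534 / 9
= 614.9 occurrences


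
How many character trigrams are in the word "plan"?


Word: "plan" (length 4)
Number of 3-grams = length - 3 + 1 = 4 - 3 + 1
= 2


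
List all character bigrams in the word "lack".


Word: "lack" (length 4)
Number of bigrams = 4 - 2 + 1 = 3
  Position 0: "la"
  Position 1: "ac"
  Position 2: "ck"
Bigrams = "la", "ac", "ck"


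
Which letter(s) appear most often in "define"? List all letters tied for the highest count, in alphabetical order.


Word: "define"
Letter counts:
  'd': 1
  'e': 2
  'f': 1
  'i': 1
  'n': 1
Maximum count = 2
Most frequent = 'e' (2 times each)


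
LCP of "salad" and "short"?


Word 1: "salad"
Word 2: "short"
Comparing from start:
  Pos 0: 's' == 's'
  Pos 1: 'a' != 'h' (stop)
LCP = "s" (length 1)


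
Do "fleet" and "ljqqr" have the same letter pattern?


Pattern of "fleet": [0, 1, 2, 2, 3]
Pattern of "ljqqr": [0, 1, 2, 2, 3]
Patterns match
Same pattern = Yes


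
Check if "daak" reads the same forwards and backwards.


Word: "daak"
Reversed: "kaad"
Forward == Backward? daak != kaad
Palindrome = No


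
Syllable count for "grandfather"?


Word: "grandfather"
Syllable breakdown: grand | fa | ther
Counting: 3 parts
= 3 syllables


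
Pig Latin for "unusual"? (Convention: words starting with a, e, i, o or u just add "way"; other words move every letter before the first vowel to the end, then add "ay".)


Word: "unusual"
Starts with vowel → add 'way'
Pig Latin = "unusualway"


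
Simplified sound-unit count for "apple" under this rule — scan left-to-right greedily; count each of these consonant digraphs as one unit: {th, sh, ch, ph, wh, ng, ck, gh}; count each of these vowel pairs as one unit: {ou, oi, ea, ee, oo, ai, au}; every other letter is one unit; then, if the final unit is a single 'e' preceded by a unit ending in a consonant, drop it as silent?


Word: "apple" (5 letters)
Left-to-right scan:
  1. 'a' (letter)
  2. 'p' (letter)
  3. 'p' (letter)
  4. 'l' (letter)
  5. 'e' (letter)
Units from scan: 5
Final unit is 'e' after a consonant -> drop as silent (-1)
Sound units = 4 units


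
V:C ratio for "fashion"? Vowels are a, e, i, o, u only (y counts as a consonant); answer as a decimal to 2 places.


Word: "fashion"
Vowels (a,e,i,o,u): 3
Consonants: 4
Ratio = 3/4
= 0.75


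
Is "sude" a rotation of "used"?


Word: "used", Candidate: "sude"
Method: check if candidate is substring of word+word
"usedused" contains "sude"? No
Is rotation = No


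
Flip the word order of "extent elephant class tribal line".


Original: "extent elephant class tribal line"
Words (1..n): extent | elephant | class | tribal | line
Reversed (n..1): line | tribal | class | elephant | extent
Result = "line tribal class elephant extent"


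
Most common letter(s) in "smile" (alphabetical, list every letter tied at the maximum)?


Word: "smile"
Letter counts:
  'e': 1
  'i': 1
  'l': 1
  'm': 1
  's': 1
Maximum count = 1
Most frequent = 'e', 'i', 'l', 'm', 's' (1 time each)


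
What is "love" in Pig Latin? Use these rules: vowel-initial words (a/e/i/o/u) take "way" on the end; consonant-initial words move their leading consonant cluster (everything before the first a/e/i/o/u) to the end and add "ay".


Word: "love"
Starts with consonant(s) → move to end, add 'ay'
Consonant cluster: "l"
Pig Latin = "ovelay"


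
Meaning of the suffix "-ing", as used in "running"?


Suffix: -ing
Example: running = run + -ing, with a spelling change
Meaning = present participle


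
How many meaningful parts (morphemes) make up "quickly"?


Word: "quickly"
Morphemes: quick / -ly
Each morpheme carries meaning
= 2 morphemes


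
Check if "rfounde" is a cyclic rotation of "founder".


Word: "founder", Candidate: "rfounde"
Method: check if candidate is substring of word+word
"founderfounder" contains "rfounde"? Yes
Is rotation = Yes


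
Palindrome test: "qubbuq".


Word: "qubbuq"
Reversed: "qubbuq"
Forward == Backward? qubbuq == qubbuq
Palindrome = Yes


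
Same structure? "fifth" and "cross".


Pattern of "fifth": [0, 1, 0, 2, 3]
Pattern of "cross": [0, 1, 2, 3, 3]
Patterns do not match
Same pattern = No


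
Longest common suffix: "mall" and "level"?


Word 1: "mall"
Word 2: "level"
Comparing from end:
  Pos -1: 'l' == 'l'
  Pos -2: 'l' != 'e' (stop)
LCS = "l" (length 1)


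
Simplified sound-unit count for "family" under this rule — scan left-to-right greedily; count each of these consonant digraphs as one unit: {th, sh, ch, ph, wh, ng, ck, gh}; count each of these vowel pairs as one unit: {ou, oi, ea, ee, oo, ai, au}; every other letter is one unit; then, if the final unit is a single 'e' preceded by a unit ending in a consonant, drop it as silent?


Word: "family" (6 letters)
Left-to-right scan:
  [1] 'f' (letter)
  [2] 'a' (letter)
  [3] 'm' (letter)
  [4] 'i' (letter)
  [5] 'l' (letter)
  [6] 'y' (letter)
Units from scan: 6
Sound units = 6 units


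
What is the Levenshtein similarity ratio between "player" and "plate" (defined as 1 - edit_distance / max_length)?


Word 1: "player" (length 6)
Word 2: "plate" (length 5)
One optimal edit sequence:
  1. keep 'p'
  2. keep 'l'
  3. keep 'a'
  4. substitute 'y' -> 't'  (+1)
  5. keep 'e'
  6. delete 'r'  (+1)
Edit distance = 2
Max length = max(6, 5) = 6
Similarity = 1 - 2/6
= 0.6667


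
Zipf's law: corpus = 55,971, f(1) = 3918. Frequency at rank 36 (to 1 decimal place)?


Zipf's law: f(r) = f(1) / r
f(1) = 3918
f(36) = 3918 / 36
= 108.8 occurrences


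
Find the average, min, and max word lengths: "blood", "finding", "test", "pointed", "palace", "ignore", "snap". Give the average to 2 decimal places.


Lengths: "blood"=5, "finding"=7, "test"=4, "pointed"=7, "palace"=6, "ignore"=6, "snap"=4
Sum = 39, Count = 7
Average = 39/7 = 5.57
= avg=5.57, min=4, max=7


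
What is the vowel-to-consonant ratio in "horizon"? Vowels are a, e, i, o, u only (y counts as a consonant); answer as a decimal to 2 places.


Word: "horizon"
Vowels (a,e,i,o,u): 3
Consonants: 4
Ratio = 3/4
= 0.75


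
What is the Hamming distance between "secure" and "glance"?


Comparing character by character (same length = 6):
  Pos 0: 's' vs 'g' !=
  Pos 1: 'e' vs 'l' !=
  Pos 2: 'c' vs 'a' !=
  Pos 3: 'u' vs 'n' !=
  Pos 4: 'r' vs 'c' !=
  Pos 5: 'e' vs 'e' =
Hamming distance = 5


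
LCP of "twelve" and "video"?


Word 1: "twelve"
Word 2: "video"
Comparing from start:
  Pos 0: 't' != 'v' (stop)
LCP = "" (length 0)


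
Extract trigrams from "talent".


Word: "talent" (length 6)
Number of trigrams = 6 - 3 + 1 = 4
  Position 0: "tal"
  Position 1: "ale"
  Position 2: "len"
  Position 3: "ent"
Trigrams = "tal", "ale", "len", "ent"


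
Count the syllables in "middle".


Word: "middle"
Syllable breakdown: mid · dle
Counting: 2 parts
= 2 syllables


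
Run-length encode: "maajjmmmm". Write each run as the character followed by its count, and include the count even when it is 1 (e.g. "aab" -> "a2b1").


String: "maajjmmmm"
Scanning for consecutive runs:
  'm' x 1
  'a' x 2
  'j' x 2
  'm' x 4
RLE = "m1a2j2m4"


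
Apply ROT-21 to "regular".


Word: "regular"
Shift: 21
Each letter → (letter + shift) mod 26:
  'r' (17) + 21 = 12 → 'm'
  'e' (4) + 21 = 25 → 'z'
  'g' (6) + 21 = 1 → 'b'
  'u' (20) + 21 = 15 → 'p'
  'l' (11) + 21 = 6 → 'g'
  'a' (0) + 21 = 21 → 'v'
  'r' (17) + 21 = 12 → 'm'
Result = "mzbpgvm"


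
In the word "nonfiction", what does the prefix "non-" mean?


Prefix: non-
Example: nonfiction = non- + fiction
Meaning = not


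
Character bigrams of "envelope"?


Word: "envelope" (length 8)
Number of bigrams = 8 - 2 + 1 = 7
  Position 0: "en"
  Position 1: "nv"
  Position 2: "ve"
  Position 3: "el"
  Position 4: "lo"
  Position 5: "op"
  Position 6: "pe"
Bigrams = "en", "nv", "ve", "el", "lo", "op", "pe"


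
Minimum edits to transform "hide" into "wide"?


Word 1: "hide" (length 4)
Word 2: "wide" (length 4)
One optimal edit sequence (insert/delete/substitute each cost 1):
  1. substitute 'h' -> 'w'  (+1)
  2. keep 'i'
  3. keep 'd'
  4. keep 'e'
Total edit operations: 1
Edit distance = 1


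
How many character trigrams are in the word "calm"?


Word: "calm" (length 4)
Number of 3-grams = length - 3 + 1 = 4 - 3 + 1
= 2


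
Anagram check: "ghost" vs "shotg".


Word 1: "ghost" → sorted: ghost
Word 2: "shotg" → sorted: ghost
Same letters? ghost == ghost
Anagram = Yes


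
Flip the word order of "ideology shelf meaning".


Original: "ideology shelf meaning"
Words (1..n): ideology | shelf | meaning
Reversed (n..1): meaning | shelf | ideology
Result = "meaning shelf ideology"


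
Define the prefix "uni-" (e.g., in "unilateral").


Prefix: uni-
As in: unilateral -> uni- + lateral
Meaning = one


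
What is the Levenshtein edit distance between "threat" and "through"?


Word 1: "threat" (length 6)
Word 2: "through" (length 7)
One optimal edit sequence (insert/delete/substitute each cost 1):
  1. keep 't'
  2. keep 'h'
  3. keep 'r'
  4. insert 'o'  (+1)
  5. substitute 'e' -> 'u'  (+1)
  6. substitute 'a' -> 'g'  (+1)
  7. substitute 't' -> 'h'  (+1)
Total edit operations: 4
Edit distance = 4


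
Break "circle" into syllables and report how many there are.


Word: "circle"
Syllable breakdown: cir | cle
Counting: 2 parts
= 2 syllables


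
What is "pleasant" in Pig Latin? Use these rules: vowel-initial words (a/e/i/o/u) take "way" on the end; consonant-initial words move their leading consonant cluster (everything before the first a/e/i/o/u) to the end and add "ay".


Word: "pleasant"
Starts with consonant(s) → move to end, add 'ay'
Consonant cluster: "pl"
Pig Latin = "easantplay"


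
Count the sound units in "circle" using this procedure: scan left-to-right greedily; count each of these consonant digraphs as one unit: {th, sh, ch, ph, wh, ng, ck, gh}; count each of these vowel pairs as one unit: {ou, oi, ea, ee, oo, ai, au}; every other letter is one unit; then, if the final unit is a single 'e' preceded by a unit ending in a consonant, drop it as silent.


Word: "circle" (6 letters)
Left-to-right scan:
  [1] 'c' (letter)
  [2] 'i' (letter)
  [3] 'r' (letter)
  [4] 'c' (letter)
  [5] 'l' (letter)
  [6] 'e' (letter)
Units from scan: 6
Final unit is 'e' after a consonant -> drop as silent (-1)
Sound units = 5 units


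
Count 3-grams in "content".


Word: "content" (length 7)
Number of 3-grams = length - 3 + 1 = 7 - 3 + 1
= 5


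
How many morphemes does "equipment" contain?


Word: "equipment"
Morphemes: equip / -ment
Each morpheme carries meaning
= 2 morphemes


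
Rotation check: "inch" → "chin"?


Word: "inch", Candidate: "chin"
Method: check if candidate is substring of word+word
"inchinch" contains "chin"? Yes
Is rotation = Yes


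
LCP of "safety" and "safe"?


Word 1: "safety"
Word 2: "safe"
Comparing from start:
  Pos 0: 's' == 's'
  Pos 1: 'a' == 'a'
  Pos 2: 'f' == 'f'
  Pos 3: 'e' == 'e'
LCP = "safe" (length 4)


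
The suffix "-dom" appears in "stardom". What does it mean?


Suffix: -dom
As in: stardom -> star + -dom
Meaning = state / realm


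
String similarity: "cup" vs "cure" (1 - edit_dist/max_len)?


Word 1: "cup" (length 3)
Word 2: "cure" (length 4)
One optimal edit sequence:
  1. keep 'c'
  2. keep 'u'
  3. insert 'r'  (+1)
  4. substitute 'p' -> 'e'  (+1)
Edit distance = 2
Max length = max(3, 4) = 4
Similarity = 1 - 2/4
= 0.5000


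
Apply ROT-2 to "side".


Word: "side"
Shift: 2
Each letter → (letter + shift) mod 26:
  's' (18) + 2 = 20 → 'u'
  'i' (8) + 2 = 10 → 'k'
  'd' (3) + 2 = 5 → 'f'
  'e' (4) + 2 = 6 → 'g'
Result = "ukfg"


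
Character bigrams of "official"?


Word: "official" (length 8)
Number of bigrams = 8 - 2 + 1 = 7
  Position 0: "of"
  Position 1: "ff"
  Position 2: "fi"
  Position 3: "ic"
  Position 4: "ci"
  Position 5: "ia"
  Position 6: "al"
Bigrams = "of", "ff", "fi", "ic", "ci", "ia", "al"


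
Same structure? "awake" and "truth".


Pattern of "awake": [0, 1, 0, 2, 3]
Pattern of "truth": [0, 1, 2, 0, 3]
Patterns do not match
Same pattern = No


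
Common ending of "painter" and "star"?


Word 1: "painter"
Word 2: "star"
Comparing from end:
  Pos -1: 'r' == 'r'
  Pos -2: 'e' != 'a' (stop)
LCS = "r" (length 1)


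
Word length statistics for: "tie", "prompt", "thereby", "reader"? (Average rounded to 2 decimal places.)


Lengths: "tie"=3, "prompt"=6, "thereby"=7, "reader"=6
Sum = 22, Count = 4
Average = 22/4 = 5.50
= avg=5.50, min=3, max=7


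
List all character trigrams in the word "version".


Word: "version" (length 7)
Number of trigrams = 7 - 3 + 1 = 5
  Position 0: "ver"
  Position 1: "ers"
  Position 2: "rsi"
  Position 3: "sio"
  Position 4: "ion"
Trigrams = "ver", "ers", "rsi", "sio", "ion"


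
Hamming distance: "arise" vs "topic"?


Comparing character by character (same length = 5):
  Pos 0: 'a' vs 't' !=
  Pos 1: 'r' vs 'o' !=
  Pos 2: 'i' vs 'p' !=
  Pos 3: 's' vs 'i' !=
  Pos 4: 'e' vs 'c' !=
Hamming distance = 5


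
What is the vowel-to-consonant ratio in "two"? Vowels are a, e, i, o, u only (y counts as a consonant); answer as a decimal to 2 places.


Word: "two"
Vowels (a,e,i,o,u): 1
Consonants: 2
Ratio = 1/2
= 0.50


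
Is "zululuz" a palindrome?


Word: "zululuz"
Reversed: "zululuz"
Forward == Backward? zululuz == zululuz
Palindrome = Yes


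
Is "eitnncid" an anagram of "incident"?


Word 1: "incident" → sorted: cdeiinnt
Word 2: "eitnncid" → sorted: cdeiinnt
Same letters? cdeiinnt == cdeiinnt
Anagram = Yes


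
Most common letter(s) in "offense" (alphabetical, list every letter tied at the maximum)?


Word: "offense"
Letter counts:
  'e': 2
  'f': 2
  'n': 1
  'o': 1
  's': 1
Maximum count = 2
Most frequent = 'e', 'f' (2 times each)


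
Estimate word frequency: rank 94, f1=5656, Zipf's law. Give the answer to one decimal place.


Zipf's law: f(r) = f(1) / r
f(1) = 5656
f(94) = 5656 / 94
= 60.2 occurrences


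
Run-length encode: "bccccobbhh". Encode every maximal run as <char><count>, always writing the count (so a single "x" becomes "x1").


String: "bccccobbhh"
Scanning for consecutive runs:
  'b' x 1
  'c' x 4
  'o' x 1
  'b' x 2
  'h' x 2
RLE = "b1c4o1b2h2"


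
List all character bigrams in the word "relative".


Word: "relative" (length 8)
Number of bigrams = 8 - 2 + 1 = 7
  Position 0: "re"
  Position 1: "el"
  Position 2: "la"
  Position 3: "at"
  Position 4: "ti"
  Position 5: "iv"
  Position 6: "ve"
Bigrams = "re", "el", "la", "at", "ti", "iv", "ve"


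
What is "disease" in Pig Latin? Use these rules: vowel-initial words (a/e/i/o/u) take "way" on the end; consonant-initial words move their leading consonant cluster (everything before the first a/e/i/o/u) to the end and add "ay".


Word: "disease"
Starts with consonant(s) → move to end, add 'ay'
Consonant cluster: "d"
Pig Latin = "iseaseday"


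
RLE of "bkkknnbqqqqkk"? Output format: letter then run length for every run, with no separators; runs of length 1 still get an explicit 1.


String: "bkkknnbqqqqkk"
Scanning for consecutive runs:
  'b' x 1
  'k' x 3
  'n' x 2
  'b' x 1
  'q' x 4
  'k' x 2
RLE = "b1k3n2b1q4k2"


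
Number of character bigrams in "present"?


Word: "present" (length 7)
Number of 2-grams = length - 2 + 1 = 7 - 2 + 1
= 6


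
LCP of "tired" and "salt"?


Word 1: "tired"
Word 2: "salt"
Comparing from start:
  Pos 0: 't' != 's' (stop)
LCP = "" (length 0)


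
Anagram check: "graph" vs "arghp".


Word 1: "graph" → sorted: aghpr
Word 2: "arghp" → sorted: aghpr
Same letters? aghpr == aghpr
Anagram = Yes


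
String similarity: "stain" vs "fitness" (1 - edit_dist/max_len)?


Word 1: "stain" (length 5)
Word 2: "fitness" (length 7)
One optimal edit sequence:
  1. insert 'f'  (+1)
  2. substitute 's' -> 'i'  (+1)
  3. keep 't'
  4. insert 'n'  (+1)
  5. substitute 'a' -> 'e'  (+1)
  6. substitute 'i' -> 's'  (+1)
  7. substitute 'n' -> 's'  (+1)
Edit distance = 6
Max length = max(5, 7) = 7
Similarity = 1 - 6/7
= 0.1429


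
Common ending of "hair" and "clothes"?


Word 1: "hair"
Word 2: "clothes"
Comparing from end:
  Pos -1: 'r' != 's' (stop)
LCS = "" (length 0)


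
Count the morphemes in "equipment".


Word: "equipment"
Morphemes: equip + -ment
Each morpheme carries meaning
= 2 morphemes


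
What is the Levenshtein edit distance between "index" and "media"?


Word 1: "index" (length 5)
Word 2: "media" (length 5)
One optimal edit sequence (insert/delete/substitute each cost 1):
  1. substitute 'i' -> 'm'  (+1)
  2. substitute 'n' -> 'e'  (+1)
  3. keep 'd'
  4. substitute 'e' -> 'i'  (+1)
  5. substitute 'x' -> 'a'  (+1)
Total edit operations: 4
Edit distance = 4


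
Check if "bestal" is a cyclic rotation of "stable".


Word: "stable", Candidate: "bestal"
Method: check if candidate is substring of word+word
"stablestable" contains "bestal"? No
Is rotation = No


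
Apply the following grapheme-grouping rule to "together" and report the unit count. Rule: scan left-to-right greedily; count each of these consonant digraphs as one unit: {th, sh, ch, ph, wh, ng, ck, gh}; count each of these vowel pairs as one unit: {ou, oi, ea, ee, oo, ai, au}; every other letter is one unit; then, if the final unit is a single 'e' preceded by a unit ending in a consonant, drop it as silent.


Word: "together" (8 letters)
Left-to-right scan:
  (1) 't' (letter)
  (2) 'o' (letter)
  (3) 'g' (letter)
  (4) 'e' (letter)
  (5) 'th' (digraph)
  (6) 'e' (letter)
  (7) 'r' (letter)
Units from scan: 7
Sound units = 7 units


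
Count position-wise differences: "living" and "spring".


Comparing character by character (same length = 6):
  Pos 0: 'l' vs 's' !=
  Pos 1: 'i' vs 'p' !=
  Pos 2: 'v' vs 'r' !=
  Pos 3: 'i' vs 'i' =
  Pos 4: 'n' vs 'n' =
  Pos 5: 'g' vs 'g' =
Hamming distance = 3


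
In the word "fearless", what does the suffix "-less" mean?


Suffix: -less
Example: fearless (fear + -less)
Meaning = without


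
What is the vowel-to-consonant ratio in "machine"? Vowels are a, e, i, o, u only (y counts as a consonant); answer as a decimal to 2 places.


Word: "machine"
Vowels (a,e,i,o,u): 3
Consonants: 4
Ratio = 3/4
= 0.75


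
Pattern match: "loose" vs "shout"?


Pattern of "loose": [0, 1, 1, 2, 3]
Pattern of "shout": [0, 1, 2, 3, 4]
Patterns do not match
Same pattern = No


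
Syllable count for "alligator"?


Word: "alligator"
Syllable breakdown: al-li-ga-tor
Counting: 4 parts
= 4 syllables


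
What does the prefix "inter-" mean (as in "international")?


Prefix: inter-
Example: international (inter- + national)
Meaning = between


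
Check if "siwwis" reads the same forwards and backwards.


Word: "siwwis"
Reversed: "siwwis"
Forward == Backward? siwwis == siwwis
Palindrome = Yes


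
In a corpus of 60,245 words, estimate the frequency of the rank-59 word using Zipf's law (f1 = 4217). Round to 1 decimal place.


Zipf's law: f(r) = f(1) / r
f(1) = 4217
f(59) = 4217 / 59
= 71.5 occurrences


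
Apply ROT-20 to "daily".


Word: "daily"
Shift: 20
Each letter → (letter + shift) mod 26:
  'd' (3) + 20 = 23 → 'x'
  'a' (0) + 20 = 20 → 'u'
  'i' (8) + 20 = 2 → 'c'
  'l' (11) + 20 = 5 → 'f'
  'y' (24) + 20 = 18 → 's'
Result = "xucfs"


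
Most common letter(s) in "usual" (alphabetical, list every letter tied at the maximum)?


Word: "usual"
Letter counts:
  'a': 1
  'l': 1
  's': 1
  'u': 2
Maximum count = 2
Most frequent = 'u' (2 times each)


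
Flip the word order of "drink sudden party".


Original: "drink sudden party"
Words (1..n): drink | sudden | party
Reversed (n..1): party | sudden | drink
Result = "party sudden drink"


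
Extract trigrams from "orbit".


Word: "orbit" (length 5)
Number of trigrams = 5 - 3 + 1 = 3
  Position 0: "orb"
  Position 1: "rbi"
  Position 2: "bit"
Trigrams = "orb", "rbi", "bit"


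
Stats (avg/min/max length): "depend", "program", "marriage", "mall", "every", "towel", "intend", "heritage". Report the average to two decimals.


Lengths: "depend"=6, "program"=7, "marriage"=8, "mall"=4, "every"=5, "towel"=5, "intend"=6, "heritage"=8
Sum = 49, Count = 8
Average = 49/8 = 6.13
= avg=6.13, min=4, max=8


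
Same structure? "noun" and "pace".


Pattern of "noun": [0, 1, 2, 0]
Pattern of "pace": [0, 1, 2, 3]
Patterns do not match
Same pattern = No


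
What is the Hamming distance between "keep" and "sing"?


Comparing character by character (same length = 4):
  Pos 0: 'k' vs 's' !=
  Pos 1: 'e' vs 'i' !=
  Pos 2: 'e' vs 'n' !=
  Pos 3: 'p' vs 'g' !=
Hamming distance = 4


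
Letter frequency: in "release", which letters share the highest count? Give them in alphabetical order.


Word: "release"
Letter counts:
  'a': 1
  'e': 3
  'l': 1
  'r': 1
  's': 1
Maximum count = 3
Most frequent = 'e' (3 times each)


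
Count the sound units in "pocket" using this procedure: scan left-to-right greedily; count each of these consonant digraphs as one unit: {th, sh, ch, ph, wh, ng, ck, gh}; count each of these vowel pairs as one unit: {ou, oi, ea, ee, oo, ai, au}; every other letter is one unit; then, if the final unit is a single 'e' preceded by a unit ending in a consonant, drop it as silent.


Word: "pocket" (6 letters)
Left-to-right scan:
  (1) 'p' (letter)
  (2) 'o' (letter)
  (3) 'ck' (digraph)
  (4) 'e' (letter)
  (5) 't' (letter)
Units from scan: 5
Sound units = 5 units


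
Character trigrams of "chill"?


Word: "chill" (length 5)
Number of trigrams = 5 - 3 + 1 = 3
  Position 0: "chi"
  Position 1: "hil"
  Position 2: "ill"
Trigrams = "chi", "hil", "ill"


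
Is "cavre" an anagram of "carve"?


Word 1: "carve" → sorted: acerv
Word 2: "cavre" → sorted: acerv
Same letters? acerv == acerv
Anagram = Yes


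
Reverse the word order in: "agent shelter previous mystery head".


Original: "agent shelter previous mystery head"
Words (1..n): agent | shelter | previous | mystery | head
Reversed (n..1): head | mystery | previous | shelter | agent
Result = "head mystery previous shelter agent"


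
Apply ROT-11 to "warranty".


Word: "warranty"
Shift: 11
Each letter → (letter + shift) mod 26:
  'w' (22) + 11 = 7 → 'h'
  'a' (0) + 11 = 11 → 'l'
  'r' (17) + 11 = 2 → 'c'
  'r' (17) + 11 = 2 → 'c'
  'a' (0) + 11 = 11 → 'l'
  'n' (13) + 11 = 24 → 'y'
  't' (19) + 11 = 4 → 'e'
  'y' (24) + 11 = 9 → 'j'
Result = "hlcclyej"


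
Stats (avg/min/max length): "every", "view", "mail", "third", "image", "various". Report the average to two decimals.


Lengths: "every"=5, "view"=4, "mail"=4, "third"=5, "image"=5, "various"=7
Sum = 30, Count = 6
Average = 30/6 = 5.00
= avg=5.00, min=4, max=7


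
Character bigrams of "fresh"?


Word: "fresh" (length 5)
Number of bigrams = 5 - 2 + 1 = 4
  Position 0: "fr"
  Position 1: "re"
  Position 2: "es"
  Position 3: "sh"
Bigrams = "fr", "re", "es", "sh"


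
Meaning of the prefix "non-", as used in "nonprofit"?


Prefix: non-
Example: nonprofit = non- + profit
Meaning = not


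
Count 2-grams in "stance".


Word: "stance" (length 6)
Number of 2-grams = length - 2 + 1 = 6 - 2 + 1
= 5


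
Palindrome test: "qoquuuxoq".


Word: "qoquuuxoq"
Reversed: "qoxuuuqoq"
Forward == Backward? qoquuuxoq != qoxuuuqoq
Palindrome = No


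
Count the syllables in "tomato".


Word: "tomato"
Syllable breakdown: to-ma-to
Counting: 3 parts
= 3 syllables


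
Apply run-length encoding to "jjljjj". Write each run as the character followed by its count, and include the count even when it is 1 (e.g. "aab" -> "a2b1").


String: "jjljjj"
Scanning for consecutive runs:
  'j' x 2
  'l' x 1
  'j' x 3
RLE = "j2l1j3"


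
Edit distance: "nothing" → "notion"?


Word 1: "nothing" (length 7)
Word 2: "notion" (length 6)
One optimal edit sequence (insert/delete/substitute each cost 1):
  1. keep 'n'
  2. keep 'o'
  3. keep 't'
  4. delete 'h'  (+1)
  5. keep 'i'
  6. substitute 'n' -> 'o'  (+1)
  7. substitute 'g' -> 'n'  (+1)
Total edit operations: 3
Edit distance = 3


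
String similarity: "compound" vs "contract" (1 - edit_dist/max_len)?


Word 1: "compound" (length 8)
Word 2: "contract" (length 8)
One optimal edit sequence:
  1. keep 'c'
  2. keep 'o'
  3. substitute 'm' -> 'n'  (+1)
  4. substitute 'p' -> 't'  (+1)
  5. substitute 'o' -> 'r'  (+1)
  6. substitute 'u' -> 'a'  (+1)
  7. substitute 'n' -> 'c'  (+1)
  8. substitute 'd' -> 't'  (+1)
Edit distance = 6
Max length = max(8, 8) = 8
Similarity = 1 - 6/8
= 0.2500


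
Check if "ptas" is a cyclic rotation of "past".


Word: "past", Candidate: "ptas"
Method: check if candidate is substring of word+word
"pastpast" contains "ptas"? No
Is rotation = No


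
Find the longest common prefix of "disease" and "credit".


Word 1: "disease"
Word 2: "credit"
Comparing from start:
  Pos 0: 'd' != 'c' (stop)
LCP = "" (length 0)


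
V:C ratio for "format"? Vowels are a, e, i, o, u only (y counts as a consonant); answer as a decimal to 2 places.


Word: "format"
Vowels (a,e,i,o,u): 2
Consonants: 4
Ratio = 2/4
= 0.50


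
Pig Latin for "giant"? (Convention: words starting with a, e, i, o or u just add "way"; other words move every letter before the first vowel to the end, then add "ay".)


Word: "giant"
Starts with consonant(s) → move to end, add 'ay'
Consonant cluster: "g"
Pig Latin = "iantgay"


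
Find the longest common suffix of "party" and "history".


Word 1: "party"
Word 2: "history"
Comparing from end:
  Pos -1: 'y' == 'y'
  Pos -2: 't' != 'r' (stop)
LCS = "y" (length 1)


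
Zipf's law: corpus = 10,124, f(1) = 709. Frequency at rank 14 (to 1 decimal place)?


Zipf's law: f(r) = f(1) / r
f(1) = 709
f(14) = 709 / 14
= 50.6 occurrences


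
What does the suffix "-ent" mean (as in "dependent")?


Suffix: -ent
As in: dependent -> depend + -ent
Meaning = one who / that which


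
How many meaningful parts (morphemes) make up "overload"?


Word: "overload"
Morphemes: over- + load
Each morpheme carries meaning
= 2 morphemes


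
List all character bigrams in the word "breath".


Word: "breath" (length 6)
Number of bigrams = 6 - 2 + 1 = 5
  Position 0: "br"
  Position 1: "re"
  Position 2: "ea"
  Position 3: "at"
  Position 4: "th"
Bigrams = "br", "re", "ea", "at", "th"


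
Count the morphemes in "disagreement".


Word: "disagreement"
Morphemes: dis- + agree + -ment
Each morpheme carries meaning
= 3 morphemes


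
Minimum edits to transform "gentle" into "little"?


Word 1: "gentle" (length 6)
Word 2: "little" (length 6)
One optimal edit sequence (insert/delete/substitute each cost 1):
  1. substitute 'g' -> 'l'  (+1)
  2. substitute 'e' -> 'i'  (+1)
  3. substitute 'n' -> 't'  (+1)
  4. keep 't'
  5. keep 'l'
  6. keep 'e'
Total edit operations: 3
Edit distance = 3


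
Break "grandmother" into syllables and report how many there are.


Word: "grandmother"
Syllable breakdown: grand / moth / er
Counting: 3 parts
= 3 syllables


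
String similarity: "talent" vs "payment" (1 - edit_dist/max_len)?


Word 1: "talent" (length 6)
Word 2: "payment" (length 7)
One optimal edit sequence:
  1. substitute 't' -> 'p'  (+1)
  2. keep 'a'
  3. insert 'y'  (+1)
  4. substitute 'l' -> 'm'  (+1)
  5. keep 'e'
  6. keep 'n'
  7. keep 't'
Edit distance = 3
Max length = max(6, 7) = 7
Similarity = 1 - 3/7
= 0.5714


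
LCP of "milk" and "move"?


Word 1: "milk"
Word 2: "move"
Comparing from start:
  Pos 0: 'm' == 'm'
  Pos 1: 'i' != 'o' (stop)
LCP = "m" (length 1)


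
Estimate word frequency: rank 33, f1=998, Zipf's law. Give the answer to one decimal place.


Zipf's law: f(r) = f(1) / r
f(1) = 998
f(33) = 998 / 33
= 30.2 occurrences


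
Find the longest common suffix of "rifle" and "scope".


Word 1: "rifle"
Word 2: "scope"
Comparing from end:
  Pos -1: 'e' == 'e'
  Pos -2: 'l' != 'p' (stop)
LCS = "e" (length 1)


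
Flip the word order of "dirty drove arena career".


Original: "dirty drove arena career"
Words (1..n): dirty | drove | arena | career
Reversed (n..1): career | arena | drove | dirty
Result = "career arena drove dirty"


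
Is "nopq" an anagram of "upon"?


Word 1: "upon" → sorted: nopu
Word 2: "nopq" → sorted: nopq
Same letters? nopu != nopq
Anagram = No


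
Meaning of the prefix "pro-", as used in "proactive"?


Prefix: pro-
Example: proactive = pro- + active
Meaning = forward / in favor of


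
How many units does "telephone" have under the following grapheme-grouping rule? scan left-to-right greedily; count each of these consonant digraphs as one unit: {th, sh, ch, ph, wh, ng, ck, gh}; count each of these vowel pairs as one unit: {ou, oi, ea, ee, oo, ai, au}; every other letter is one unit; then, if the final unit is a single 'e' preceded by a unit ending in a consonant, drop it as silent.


Word: "telephone" (9 letters)
Left-to-right scan:
  1. 't' (letter)
  2. 'e' (letter)
  3. 'l' (letter)
  4. 'e' (letter)
  5. 'ph' (digraph)
  6. 'o' (letter)
  7. 'n' (letter)
  8. 'e' (letter)
Units from scan: 8
Final unit is 'e' after a consonant -> drop as silent (-1)
Sound units = 7 units


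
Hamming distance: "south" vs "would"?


Comparing character by character (same length = 5):
  Pos 0: 's' vs 'w' !=
  Pos 1: 'o' vs 'o' =
  Pos 2: 'u' vs 'u' =
  Pos 3: 't' vs 'l' !=
  Pos 4: 'h' vs 'd' !=
Hamming distance = 3


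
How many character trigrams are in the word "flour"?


Word: "flour" (length 5)
Number of 3-grams = length - 3 + 1 = 5 - 3 + 1
= 3


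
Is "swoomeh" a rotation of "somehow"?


Word: "somehow", Candidate: "swoomeh"
Method: check if candidate is substring of word+word
"somehowsomehow" contains "swoomeh"? No
Is rotation = No


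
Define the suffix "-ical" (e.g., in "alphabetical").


Suffix: -ical
Example: alphabetical = alphabet + -ical
Meaning = relating to


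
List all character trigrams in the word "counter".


Word: "counter" (length 7)
Number of trigrams = 7 - 3 + 1 = 5
  Position 0: "cou"
  Position 1: "oun"
  Position 2: "unt"
  Position 3: "nte"
  Position 4: "ter"
Trigrams = "cou", "oun", "unt", "nte", "ter"


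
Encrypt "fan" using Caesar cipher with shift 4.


Word: "fan"
Shift: 4
Each letter → (letter + shift) mod 26:
  'f' (5) + 4 = 9 → 'j'
  'a' (0) + 4 = 4 → 'e'
  'n' (13) + 4 = 17 → 'r'
Result = "jer"


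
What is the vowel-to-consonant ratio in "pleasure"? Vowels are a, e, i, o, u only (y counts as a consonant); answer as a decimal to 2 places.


Word: "pleasure"
Vowels (a,e,i,o,u): 4
Consonants: 4
Ratio = 4/4
= 1.00


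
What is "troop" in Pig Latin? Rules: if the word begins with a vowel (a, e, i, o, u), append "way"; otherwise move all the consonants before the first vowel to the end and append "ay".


Word: "troop"
Starts with consonant(s) → move to end, add 'ay'
Consonant cluster: "tr"
Pig Latin = "ooptray"


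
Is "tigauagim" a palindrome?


Word: "tigauagim"
Reversed: "migauagit"
Forward == Backward? tigauagim != migauagit
Palindrome = No


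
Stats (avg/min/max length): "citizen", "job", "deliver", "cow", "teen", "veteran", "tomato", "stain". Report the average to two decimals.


Lengths: "citizen"=7, "job"=3, "deliver"=7, "cow"=3, "teen"=4, "veteran"=7, "tomato"=6, "stain"=5
Sum = 42, Count = 8
Average = 42/8 = 5.25
= avg=5.25, min=3, max=7


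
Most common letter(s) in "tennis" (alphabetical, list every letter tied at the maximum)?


Word: "tennis"
Letter counts:
  'e': 1
  'i': 1
  'n': 2
  's': 1
  't': 1
Maximum count = 2
Most frequent = 'n' (2 times each)


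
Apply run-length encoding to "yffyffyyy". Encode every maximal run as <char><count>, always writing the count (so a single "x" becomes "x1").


String: "yffyffyyy"
Scanning for consecutive runs:
  'y' x 1
  'f' x 2
  'y' x 1
  'f' x 2
  'y' x 3
RLE = "y1f2y1f2y3"


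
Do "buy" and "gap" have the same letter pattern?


Pattern of "buy": [0, 1, 2]
Pattern of "gap": [0, 1, 2]
Patterns match
Same pattern = Yes


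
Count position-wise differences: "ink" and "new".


Comparing character by character (same length = 3):
  Pos 0: 'i' vs 'n' !=
  Pos 1: 'n' vs 'e' !=
  Pos 2: 'k' vs 'w' !=
Hamming distance = 3


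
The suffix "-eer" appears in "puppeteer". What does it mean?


Suffix: -eer
Example: puppeteer (puppet + -eer)
Meaning = one who is concerned with


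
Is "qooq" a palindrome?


Word: "qooq"
Reversed: "qooq"
Forward == Backward? qooq == qooq
Palindrome = Yes


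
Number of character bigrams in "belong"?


Word: "belong" (length 6)
Number of 2-grams = length - 2 + 1 = 6 - 2 + 1
= 5


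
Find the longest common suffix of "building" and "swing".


Word 1: "building"
Word 2: "swing"
Comparing from end:
  Pos -1: 'g' == 'g'
  Pos -2: 'n' == 'n'
  Pos -3: 'i' == 'i'
  Pos -4: 'd' != 'w' (stop)
LCS = "ing" (length 3)


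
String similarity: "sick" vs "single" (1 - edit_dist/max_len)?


Word 1: "sick" (length 4)
Word 2: "single" (length 6)
One optimal edit sequence:
  1. keep 's'
  2. keep 'i'
  3. insert 'n'  (+1)
  4. insert 'g'  (+1)
  5. substitute 'c' -> 'l'  (+1)
  6. substitute 'k' -> 'e'  (+1)
Edit distance = 4
Max length = max(4, 6) = 6
Similarity = 1 - 4/6
= 0.3333


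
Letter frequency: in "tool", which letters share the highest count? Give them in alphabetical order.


Word: "tool"
Letter counts:
  'l': 1
  'o': 2
  't': 1
Maximum count = 2
Most frequent = 'o' (2 times each)


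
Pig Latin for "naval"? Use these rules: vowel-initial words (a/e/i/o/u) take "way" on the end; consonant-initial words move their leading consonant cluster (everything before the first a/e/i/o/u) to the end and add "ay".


Word: "naval"
Starts with consonant(s) → move to end, add 'ay'
Consonant cluster: "n"
Pig Latin = "avalnay"


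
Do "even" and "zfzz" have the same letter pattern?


Pattern of "even": [0, 1, 0, 2]
Pattern of "zfzz": [0, 1, 0, 0]
Patterns do not match
Same pattern = No


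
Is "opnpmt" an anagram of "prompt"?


Word 1: "prompt" → sorted: mopprt
Word 2: "opnpmt" → sorted: mnoppt
Same letters? mopprt != mnoppt
Anagram = No


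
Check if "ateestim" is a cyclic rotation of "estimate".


Word: "estimate", Candidate: "ateestim"
Method: check if candidate is substring of word+word
"estimateestimate" contains "ateestim"? Yes
Is rotation = Yes


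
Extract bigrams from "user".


Word: "user" (length 4)
Number of bigrams = 4 - 2 + 1 = 3
  Position 0: "us"
  Position 1: "se"
  Position 2: "er"
Bigrams = "us", "se", "er"


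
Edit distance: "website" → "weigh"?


Word 1: "website" (length 7)
Word 2: "weigh" (length 5)
One optimal edit sequence (insert/delete/substitute each cost 1):
  1. keep 'w'
  2. keep 'e'
  3. delete 'b'  (+1)
  4. delete 's'  (+1)
  5. keep 'i'
  6. substitute 't' -> 'g'  (+1)
  7. substitute 'e' -> 'h'  (+1)
Total edit operations: 4
Edit distance = 4


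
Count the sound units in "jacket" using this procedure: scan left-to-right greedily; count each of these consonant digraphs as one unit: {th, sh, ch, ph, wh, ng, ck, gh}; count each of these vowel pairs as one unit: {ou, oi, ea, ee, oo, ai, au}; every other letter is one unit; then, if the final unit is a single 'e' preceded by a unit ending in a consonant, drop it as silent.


Word: "jacket" (6 letters)
Left-to-right scan:
  [1] 'j' (letter)
  [2] 'a' (letter)
  [3] 'ck' (digraph)
  [4] 'e' (letter)
  [5] 't' (letter)
Units from scan: 5
Sound units = 5 units
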